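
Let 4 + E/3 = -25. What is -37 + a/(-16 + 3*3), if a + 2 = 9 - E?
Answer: -353/7 ≈ -50.429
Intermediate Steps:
E = -87 (E = -12 + 3*(-25) = -12 - 75 = -87)
a = 94 (a = -2 + (9 - 1*(-87)) = -2 + (9 + 87) = -2 + 96 = 94)
-37 + a/(-16 + 3*3) = -37 + 94/(-16 + 3*3) = -37 + 94/(-16 + 9) = -37 + 94/(-7) = -37 + 94*(-⅐) = -37 - 94/7 = -353/7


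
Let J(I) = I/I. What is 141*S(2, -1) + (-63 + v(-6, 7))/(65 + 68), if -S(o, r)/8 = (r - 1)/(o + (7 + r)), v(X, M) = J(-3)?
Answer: 37444/133 ≈ 281.53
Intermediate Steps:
J(I) = 1
v(X, M) = 1
S(o, r) = -8*(-1 + r)/(7 + o + r) (S(o, r) = -8*(r - 1)/(o + (7 + r)) = -8*(-1 + r)/(7 + o + r))
141*S(2, -1) + (-63 + v(-6, 7))/(65 + 68) = 141*(8*(1 - 1*(-1))/(7 + 2 - 1)) + (-63 + 1)/(65 + 68) = 141*(8*(1 + 1)/8) - 62/133 = 141*(8*(1/8)*2) - 62*1/133 = 141*2 - 62/133 = 282 - 62/133 = 37444/133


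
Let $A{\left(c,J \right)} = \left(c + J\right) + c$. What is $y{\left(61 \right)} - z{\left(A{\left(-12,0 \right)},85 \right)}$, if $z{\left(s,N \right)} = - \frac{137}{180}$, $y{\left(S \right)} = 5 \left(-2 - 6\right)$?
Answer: $- \frac{7063}{180} \approx -39.239$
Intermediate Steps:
$A{\left(c,J \right)} = J + 2 c$ ($A{\left(c,J \right)} = \left(J + c\right) + c = J + 2 c$)
$y{\left(S \right)} = -40$ ($y{\left(S \right)} = 5 \left(-8\right) = -40$)
$z{\left(s,N \right)} = - \frac{137}{180}$ ($z{\left(s,N \right)} = \left(-137\right) \frac{1}{180} = - \frac{137}{180}$)
$y{\left(61 \right)} - z{\left(A{\left(-12,0 \right)},85 \right)} = -40 - - \frac{137}{180} = -40 + \frac{137}{180} = - \frac{7063}{180}$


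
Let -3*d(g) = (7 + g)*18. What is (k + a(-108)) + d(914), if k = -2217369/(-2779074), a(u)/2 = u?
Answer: -5318408513/926358 ≈ -5741.2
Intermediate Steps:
a(u) = 2*u
d(g) = -42 - 6*g (d(g) = -(7 + g)*18/3 = -(126 + 18*g)/3 = -42 - 6*g)
k = 739123/926358 (k = -2217369*(-1/2779074) = 739123/926358 ≈ 0.79788)
(k + a(-108)) + d(914) = (739123/926358 + 2*(-108)) + (-42 - 6*914) = (739123/926358 - 216) + (-42 - 5484) = -199354205/926358 - 5526 = -5318408513/926358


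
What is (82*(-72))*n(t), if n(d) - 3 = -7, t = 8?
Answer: 23616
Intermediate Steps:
n(d) = -4 (n(d) = 3 - 7 = -4)
(82*(-72))*n(t) = (82*(-72))*(-4) = -5904*(-4) = 23616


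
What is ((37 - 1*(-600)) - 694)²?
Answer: 3249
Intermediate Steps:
((37 - 1*(-600)) - 694)² = ((37 + 600) - 694)² = (637 - 694)² = (-57)² = 3249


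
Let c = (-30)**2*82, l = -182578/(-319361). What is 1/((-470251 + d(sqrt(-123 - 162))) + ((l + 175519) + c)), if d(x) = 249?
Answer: -7427/1639008395 ≈ -4.5314e-6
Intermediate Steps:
l = 4246/7427 (l = -182578*(-1/319361) = 4246/7427 ≈ 0.57170)
c = 73800 (c = 900*82 = 73800)
1/((-470251 + d(sqrt(-123 - 162))) + ((l + 175519) + c)) = 1/((-470251 + 249) + ((4246/7427 + 175519) + 73800)) = 1/(-470002 + (1303583859/7427 + 73800)) = 1/(-470002 + 1851696459/7427) = 1/(-1639008395/7427) = -7427/1639008395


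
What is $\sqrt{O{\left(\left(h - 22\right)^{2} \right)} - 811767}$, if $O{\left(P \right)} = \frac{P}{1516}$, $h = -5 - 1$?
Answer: $\frac{i \sqrt{116602949363}}{379} \approx 900.98 i$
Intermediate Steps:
$h = -6$ ($h = -5 - 1 = -6$)
$O{\left(P \right)} = \frac{P}{1516}$ ($O{\left(P \right)} = P \frac{1}{1516} = \frac{P}{1516}$)
$\sqrt{O{\left(\left(h - 22\right)^{2} \right)} - 811767} = \sqrt{\frac{\left(-6 - 22\right)^{2}}{1516} - 811767} = \sqrt{\frac{\left(-28\right)^{2}}{1516} - 811767} = \sqrt{\frac{1}{1516} \cdot 784 - 811767} = \sqrt{\frac{196}{379} - 811767} = \sqrt{- \frac{307659497}{379}} = \frac{i \sqrt{116602949363}}{379}$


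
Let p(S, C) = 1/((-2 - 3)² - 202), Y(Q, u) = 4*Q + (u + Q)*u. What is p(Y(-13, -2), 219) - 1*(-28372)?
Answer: 5021843/177 ≈ 28372.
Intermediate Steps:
Y(Q, u) = 4*Q + u*(Q + u) (Y(Q, u) = 4*Q + (Q + u)*u = 4*Q + u*(Q + u))
p(S, C) = -1/177 (p(S, C) = 1/((-5)² - 202) = 1/(25 - 202) = 1/(-177) = -1/177)
p(Y(-13, -2), 219) - 1*(-28372) = -1/177 - 1*(-28372) = -1/177 + 28372 = 5021843/177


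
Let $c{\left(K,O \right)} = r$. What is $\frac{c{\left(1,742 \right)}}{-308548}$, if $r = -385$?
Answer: $\frac{385}{308548} \approx 0.0012478$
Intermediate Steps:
$c{\left(K,O \right)} = -385$
$\frac{c{\left(1,742 \right)}}{-308548} = - \frac{385}{-308548} = \left(-385\right) \left(- \frac{1}{308548}\right) = \frac{385}{308548}$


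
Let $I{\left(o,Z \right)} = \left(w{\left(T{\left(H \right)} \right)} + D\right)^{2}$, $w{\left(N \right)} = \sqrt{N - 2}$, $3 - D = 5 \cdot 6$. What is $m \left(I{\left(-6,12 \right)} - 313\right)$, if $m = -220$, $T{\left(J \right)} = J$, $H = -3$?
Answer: $-90420 + 11880 i \sqrt{5} \approx -90420.0 + 26565.0 i$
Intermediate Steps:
$D = -27$ ($D = 3 - 5 \cdot 6 = 3 - 30 = -27$)
$w{\left(N \right)} = \sqrt{-2 + N}$
$I{\left(o,Z \right)} = \left(-27 + i \sqrt{5}\right)^{2}$ ($I{\left(o,Z \right)} = \left(\sqrt{-2 - 3} - 27\right)^{2} = \left(\sqrt{-5} - 27\right)^{2} = \left(i \sqrt{5} - 27\right)^{2} = \left(-27 + i \sqrt{5}\right)^{2}$)
$m \left(I{\left(-6,12 \right)} - 313\right) = - 220 \left(\left(27 - i \sqrt{5}\right)^{2} - 313\right) = - 220 \left(-313 + \left(27 - i \sqrt{5}\right)^{2}\right) = 68860 - 220 \left(27 - i \sqrt{5}\right)^{2}$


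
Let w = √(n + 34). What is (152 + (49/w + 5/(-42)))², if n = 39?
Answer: 2974725157/128772 + 44653*√73/219 ≈ 24843.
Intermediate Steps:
w = √73 (w = √(39 + 34) = √73 ≈ 8.5440)
(152 + (49/w + 5/(-42)))² = (152 + (49/(√73) + 5/(-42)))² = (152 + (49*(√73/73) + 5*(-1/42)))² = (152 + (49*√73/73 - 5/42))² = (152 + (-5/42 + 49*√73/73))² = (6379/42 + 49*√73/73)²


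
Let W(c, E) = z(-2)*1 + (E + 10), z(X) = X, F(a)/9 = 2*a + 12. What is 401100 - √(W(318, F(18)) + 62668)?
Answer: 401100 - 6*√1753 ≈ 4.0085e+5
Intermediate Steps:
F(a) = 108 + 18*a (F(a) = 9*(2*a + 12) = 9*(12 + 2*a) = 108 + 18*a)
W(c, E) = 8 + E (W(c, E) = -2*1 + (E + 10) = -2 + (10 + E) = 8 + E)
401100 - √(W(318, F(18)) + 62668) = 401100 - √((8 + (108 + 18*18)) + 62668) = 401100 - √((8 + (108 + 324)) + 62668) = 401100 - √((8 + 432) + 62668) = 401100 - √(440 + 62668) = 401100 - √63108 = 401100 - 6*√1753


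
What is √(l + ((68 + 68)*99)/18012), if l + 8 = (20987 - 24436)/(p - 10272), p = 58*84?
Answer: I*√482788703706/270180 ≈ 2.5717*I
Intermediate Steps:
p = 4872
l = -39751/5400 (l = -8 + (20987 - 24436)/(4872 - 10272) = -8 - 3449/(-5400) = -8 - 3449*(-1/5400) = -8 + 3449/5400 = -39751/5400 ≈ -7.3613)
√(l + ((68 + 68)*99)/18012) = √(-39751/5400 + ((68 + 68)*99)/18012) = √(-39751/5400 + (136*99)*(1/18012)) = √(-39751/5400 + 13464*(1/18012)) = √(-39751/5400 + 1122/1501) = √(-53607451/8105400) = I*√482788703706/270180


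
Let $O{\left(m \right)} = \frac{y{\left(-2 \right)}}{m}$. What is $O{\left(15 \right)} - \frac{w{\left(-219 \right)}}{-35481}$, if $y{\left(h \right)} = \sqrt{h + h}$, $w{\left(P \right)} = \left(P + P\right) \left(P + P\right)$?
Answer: $\frac{63948}{11827} + \frac{2 i}{15} \approx 5.407 + 0.13333 i$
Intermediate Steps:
$w{\left(P \right)} = 4 P^{2}$ ($w{\left(P \right)} = 2 P 2 P = 4 P^{2}$)
$y{\left(h \right)} = \sqrt{2} \sqrt{h}$ ($y{\left(h \right)} = \sqrt{2 h} = \sqrt{2} \sqrt{h}$)
$O{\left(m \right)} = \frac{2 i}{m}$ ($O{\left(m \right)} = \frac{\sqrt{2} \sqrt{-2}}{m} = \frac{\sqrt{2} i \sqrt{2}}{m} = \frac{2 i}{m}$)
$O{\left(15 \right)} - \frac{w{\left(-219 \right)}}{-35481} = \frac{2 i}{15} - \frac{4 \left(-219\right)^{2}}{-35481} = 2 i \frac{1}{15} - 4 \cdot 47961 \left(- \frac{1}{35481}\right) = \frac{2 i}{15} - 191844 \left(- \frac{1}{35481}\right) = \frac{2 i}{15} - - \frac{63948}{11827} = \frac{2 i}{15} + \frac{63948}{11827} = \frac{63948}{11827} + \frac{2 i}{15}$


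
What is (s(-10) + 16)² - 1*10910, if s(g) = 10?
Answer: -10234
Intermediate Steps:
(s(-10) + 16)² - 1*10910 = (10 + 16)² - 1*10910 = 26² - 10910 = 676 - 10910 = -10234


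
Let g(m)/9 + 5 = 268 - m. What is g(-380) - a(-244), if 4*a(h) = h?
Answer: 5848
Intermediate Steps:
a(h) = h/4
g(m) = 2367 - 9*m (g(m) = -45 + 9*(268 - m) = -45 + (2412 - 9*m) = 2367 - 9*m)
g(-380) - a(-244) = (2367 - 9*(-380)) - (-244)/4 = (2367 + 3420) - 1*(-61) = 5787 + 61 = 5848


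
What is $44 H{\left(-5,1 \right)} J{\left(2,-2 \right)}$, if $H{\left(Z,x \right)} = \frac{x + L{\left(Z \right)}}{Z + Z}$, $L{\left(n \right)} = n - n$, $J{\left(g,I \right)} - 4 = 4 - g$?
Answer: $- \frac{132}{5} \approx -26.4$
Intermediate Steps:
$J{\left(g,I \right)} = 8 - g$ ($J{\left(g,I \right)} = 4 - \left(-4 + g\right) = 8 - g$)
$L{\left(n \right)} = 0$
$H{\left(Z,x \right)} = \frac{x}{2 Z}$ ($H{\left(Z,x \right)} = \frac{x + 0}{Z + Z} = \frac{x}{2 Z}$)
$44 H{\left(-5,1 \right)} J{\left(2,-2 \right)} = 44 \cdot \frac{1}{2} \cdot 1 \frac{1}{-5} \left(8 - 2\right) = 44 \cdot \frac{1}{2} \cdot 1 \left(- \frac{1}{5}\right) \left(8 - 2\right) = 44 \left(- \frac{1}{10}\right) 6 = \left(- \frac{22}{5}\right) 6 = - \frac{132}{5}$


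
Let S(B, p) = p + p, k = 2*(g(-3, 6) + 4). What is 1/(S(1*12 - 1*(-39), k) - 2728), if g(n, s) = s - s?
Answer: -1/2712 ≈ -0.00036873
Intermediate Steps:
g(n, s) = 0
k = 8 (k = 2*(0 + 4) = 2*4 = 8)
S(B, p) = 2*p
1/(S(1*12 - 1*(-39), k) - 2728) = 1/(2*8 - 2728) = 1/(16 - 2728) = 1/(-2712) = -1/2712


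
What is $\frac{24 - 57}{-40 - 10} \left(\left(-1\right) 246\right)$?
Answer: $- \frac{4059}{25} \approx -162.36$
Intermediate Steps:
$\frac{24 - 57}{-40 - 10} \left(\left(-1\right) 246\right) = - \frac{33}{-50} \left(-246\right) = \left(-33\right) \left(- \frac{1}{50}\right) \left(-246\right) = \frac{33}{50} \left(-246\right) = - \frac{4059}{25}$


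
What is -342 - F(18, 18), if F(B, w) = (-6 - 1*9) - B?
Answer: -309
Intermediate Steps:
F(B, w) = -15 - B (F(B, w) = (-6 - 9) - B = -15 - B)
-342 - F(18, 18) = -342 - (-15 - 1*18) = -342 - (-15 - 18) = -342 - 1*(-33) = -342 + 33 = -309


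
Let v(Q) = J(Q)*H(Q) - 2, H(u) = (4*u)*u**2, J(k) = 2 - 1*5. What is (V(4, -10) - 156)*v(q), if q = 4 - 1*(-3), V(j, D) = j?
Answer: 625936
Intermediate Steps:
J(k) = -3 (J(k) = 2 - 5 = -3)
q = 7 (q = 4 + 3 = 7)
H(u) = 4*u**3
v(Q) = -2 - 12*Q**3 (v(Q) = -12*Q**3 - 2 = -2 - 12*Q**3)
(V(4, -10) - 156)*v(q) = (4 - 156)*(-2 - 12*7**3) = -152*(-2 - 12*343) = -152*(-2 - 4116) = -152*(-4118) = 625936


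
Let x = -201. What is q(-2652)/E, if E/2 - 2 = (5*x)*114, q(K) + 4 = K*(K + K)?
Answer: -3516551/57284 ≈ -61.388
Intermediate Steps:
q(K) = -4 + 2*K² (q(K) = -4 + K*(K + K) = -4 + K*(2*K) = -4 + 2*K²)
E = -229136 (E = 4 + 2*((5*(-201))*114) = 4 + 2*(-1005*114) = 4 + 2*(-114570) = 4 - 229140 = -229136)
q(-2652)/E = (-4 + 2*(-2652)²)/(-229136) = (-4 + 2*7033104)*(-1/229136) = (-4 + 14066208)*(-1/229136) = 14066204*(-1/229136) = -3516551/57284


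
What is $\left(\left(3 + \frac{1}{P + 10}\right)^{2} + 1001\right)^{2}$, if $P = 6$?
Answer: $\frac{66903443649}{65536} \approx 1.0209 \cdot 10^{6}$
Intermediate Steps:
$\left(\left(3 + \frac{1}{P + 10}\right)^{2} + 1001\right)^{2} = \left(\left(3 + \frac{1}{6 + 10}\right)^{2} + 1001\right)^{2} = \left(\left(3 + \frac{1}{16}\right)^{2} + 1001\right)^{2} = \left(\left(\frac{49}{16}\right)^{2} + 1001\right)^{2} = \left(\frac{2401}{256} + 1001\right)^{2} = \left(\frac{258657}{256}\right)^{2} = \frac{66903443649}{65536}$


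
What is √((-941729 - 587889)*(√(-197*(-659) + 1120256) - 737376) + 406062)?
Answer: √(1127904008430 - 1529618*√1250079) ≈ 1.0612e+6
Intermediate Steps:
√((-941729 - 587889)*(√(-197*(-659) + 1120256) - 737376) + 406062) = √(-1529618*(√(129823 + 1120256) - 737376) + 406062) = √(-1529618*(√1250079 - 737376) + 406062) = √(-1529618*(-737376 + √1250079) + 406062) = √((1127903602368 - 1529618*√1250079) + 406062) = √(1127904008430 - 1529618*√1250079)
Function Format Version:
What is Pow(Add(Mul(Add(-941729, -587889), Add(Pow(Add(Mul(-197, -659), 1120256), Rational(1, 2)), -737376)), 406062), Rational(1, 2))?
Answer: Pow(Add(1127904008430, Mul(-1529618, Pow(1250079, Rational(1, 2)))), Rational(1, 2)) ≈ 1.0612e+6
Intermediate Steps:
Pow(Add(Mul(Add(-941729, -587889), Add(Pow(Add(Mul(-197, -659), 1120256), Rational(1, 2)), -737376)), 406062), Rational(1, 2)) = Pow(Add(Mul(-1529618, Add(Pow(Add(129823, 1120256), Rational(1, 2)), -737376)), 406062), Rational(1, 2)) = Pow(Add(Mul(-1529618, Add(Pow(1250079, Rational(1, 2)), -737376)), 406062), Rational(1, 2)) = Pow(Add(Mul(-1529618, Add(-737376, Pow(1250079, Rational(1, 2)))), 406062), Rational(1, 2)) = Pow(Add(Add(1127903602368, Mul(-1529618, Pow(1250079, Rational(1, 2)))), 406062), Rational(1, 2)) = Pow(Add(1127904008430, Mul(-1529618, Pow(1250079, Rational(1, 2)))), Rational(1, 2))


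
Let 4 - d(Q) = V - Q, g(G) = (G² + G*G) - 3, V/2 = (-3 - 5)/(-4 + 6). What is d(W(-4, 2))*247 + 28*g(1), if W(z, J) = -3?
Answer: 2195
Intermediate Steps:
V = -8 (V = 2*((-3 - 5)/(-4 + 6)) = 2*(-8/2) = 2*(-8*½) = 2*(-4) = -8)
g(G) = -3 + 2*G² (g(G) = (G² + G²) - 3 = 2*G² - 3 = -3 + 2*G²)
d(Q) = 12 + Q (d(Q) = 4 - (-8 - Q) = 4 + (8 + Q) = 12 + Q)
d(W(-4, 2))*247 + 28*g(1) = (12 - 3)*247 + 28*(-3 + 2*1²) = 9*247 + 28*(-3 + 2*1) = 2223 + 28*(-3 + 2) = 2223 + 28*(-1) = 2223 - 28 = 2195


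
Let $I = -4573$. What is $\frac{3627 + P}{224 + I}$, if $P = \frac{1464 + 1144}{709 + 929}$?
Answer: $- \frac{2971817}{3561831} \approx -0.83435$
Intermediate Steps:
$P = \frac{1304}{819}$ ($P = \frac{2608}{1638} = 2608 \cdot \frac{1}{1638} = \frac{1304}{819} \approx 1.5922$)
$\frac{3627 + P}{224 + I} = \frac{3627 + \frac{1304}{819}}{224 - 4573} = \frac{2971817}{819 \left(-4349\right)} = \frac{2971817}{819} \left(- \frac{1}{4349}\right) = - \frac{2971817}{3561831}$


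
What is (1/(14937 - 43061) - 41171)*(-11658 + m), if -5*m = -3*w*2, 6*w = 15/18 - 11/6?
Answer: 13498950562531/28124 ≈ 4.7998e+8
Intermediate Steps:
w = -1/6 (w = (15/18 - 11/6)/6 = (15*(1/18) - 11*1/6)/6 = (5/6 - 11/6)/6 = (1/6)*(-1) = -1/6 ≈ -0.16667)
m = -1/5 (m = -(-3*(-1/6))*2/5 = -2/10 = -1/5*1 = -1/5 ≈ -0.20000)
(1/(14937 - 43061) - 41171)*(-11658 + m) = (1/(14937 - 43061) - 41171)*(-11658 - 1/5) = (1/(-28124) - 41171)*(-58291/5) = (-1/28124 - 41171)*(-58291/5) = -1157893205/28124*(-58291/5) = 13498950562531/28124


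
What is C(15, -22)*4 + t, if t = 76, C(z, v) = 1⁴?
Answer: 80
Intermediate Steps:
C(z, v) = 1
C(15, -22)*4 + t = 1*4 + 76 = 4 + 76 = 80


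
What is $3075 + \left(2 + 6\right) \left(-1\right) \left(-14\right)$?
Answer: $3187$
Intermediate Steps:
$3075 + \left(2 + 6\right) \left(-1\right) \left(-14\right) = 3075 + 8 \left(-1\right) \left(-14\right) = 3075 - -112 = 3075 + 112 = 3187$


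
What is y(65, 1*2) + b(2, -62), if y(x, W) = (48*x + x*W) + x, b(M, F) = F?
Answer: 3253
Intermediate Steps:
y(x, W) = 49*x + W*x (y(x, W) = (48*x + W*x) + x = 49*x + W*x)
y(65, 1*2) + b(2, -62) = 65*(49 + 1*2) - 62 = 65*(49 + 2) - 62 = 65*51 - 62 = 3315 - 62 = 3253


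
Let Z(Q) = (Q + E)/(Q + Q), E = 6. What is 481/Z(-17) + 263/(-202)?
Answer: 3300615/2222 ≈ 1485.4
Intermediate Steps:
Z(Q) = (6 + Q)/(2*Q) (Z(Q) = (Q + 6)/(Q + Q) = (6 + Q)/((2*Q)) = (6 + Q)*(1/(2*Q)) = (6 + Q)/(2*Q))
481/Z(-17) + 263/(-202) = 481/(((1/2)*(6 - 17)/(-17))) + 263/(-202) = 481/(((1/2)*(-1/17)*(-11))) + 263*(-1/202) = 481/(11/34) - 263/202 = 481*(34/11) - 263/202 = 16354/11 - 263/202 = 3300615/2222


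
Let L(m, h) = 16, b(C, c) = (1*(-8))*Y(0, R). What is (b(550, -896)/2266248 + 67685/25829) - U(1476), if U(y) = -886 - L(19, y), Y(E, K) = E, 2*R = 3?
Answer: 23365443/25829 ≈ 904.62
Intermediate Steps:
R = 3/2 (R = (1/2)*3 = 3/2 ≈ 1.5000)
b(C, c) = 0 (b(C, c) = (1*(-8))*0 = -8*0 = 0)
U(y) = -902 (U(y) = -886 - 1*16 = -886 - 16 = -902)
(b(550, -896)/2266248 + 67685/25829) - U(1476) = (0/2266248 + 67685/25829) - 1*(-902) = (0*(1/2266248) + 67685*(1/25829)) + 902 = (0 + 67685/25829) + 902 = 67685/25829 + 902 = 23365443/25829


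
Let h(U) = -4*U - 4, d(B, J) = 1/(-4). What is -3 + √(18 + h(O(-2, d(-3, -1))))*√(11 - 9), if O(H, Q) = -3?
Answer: -3 + 2*√13 ≈ 4.2111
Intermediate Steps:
d(B, J) = -¼
h(U) = -4 - 4*U
-3 + √(18 + h(O(-2, d(-3, -1))))*√(11 - 9) = -3 + √(18 + (-4 - 4*(-3)))*√(11 - 9) = -3 + √(18 + (-4 + 12))*√2 = -3 + √(18 + 8)*√2 = -3 + √26*√2 = -3 + 2*√13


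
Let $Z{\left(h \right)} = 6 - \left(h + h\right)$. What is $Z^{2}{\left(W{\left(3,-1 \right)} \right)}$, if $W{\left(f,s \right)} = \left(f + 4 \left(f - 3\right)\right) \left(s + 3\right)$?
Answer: $36$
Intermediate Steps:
$W{\left(f,s \right)} = \left(-12 + 5 f\right) \left(3 + s\right)$ ($W{\left(f,s \right)} = \left(f + 4 \left(-3 + f\right)\right) \left(3 + s\right) = \left(f + \left(-12 + 4 f\right)\right) \left(3 + s\right) = \left(-12 + 5 f\right) \left(3 + s\right)$)
$Z{\left(h \right)} = 6 - 2 h$
$Z^{2}{\left(W{\left(3,-1 \right)} \right)} = \left(6 - 2 \left(-36 - -12 + 15 \cdot 3 + 5 \cdot 3 \left(-1\right)\right)\right)^{2} = \left(6 - 2 \left(-36 + 12 + 45 - 15\right)\right)^{2} = \left(6 - 12\right)^{2} = \left(-6\right)^{2} = 36$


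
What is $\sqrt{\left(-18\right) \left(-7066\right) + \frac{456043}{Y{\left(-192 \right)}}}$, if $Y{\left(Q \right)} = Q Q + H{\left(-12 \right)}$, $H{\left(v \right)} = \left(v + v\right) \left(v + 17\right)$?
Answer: $\frac{\sqrt{42934003691190}}{18372} \approx 356.65$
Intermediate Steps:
$H{\left(v \right)} = 2 v \left(17 + v\right)$
$Y{\left(Q \right)} = -120 + Q^{2}$ ($Y{\left(Q \right)} = Q Q + 2 \left(-12\right) \left(17 - 12\right) = Q^{2} + 2 \left(-12\right) 5 = Q^{2} - 120 = -120 + Q^{2}$)
$\sqrt{\left(-18\right) \left(-7066\right) + \frac{456043}{Y{\left(-192 \right)}}} = \sqrt{\left(-18\right) \left(-7066\right) + \frac{456043}{-120 + \left(-192\right)^{2}}} = \sqrt{127188 + \frac{456043}{-120 + 36864}} = \sqrt{127188 + \frac{456043}{36744}} = \sqrt{\frac{4673851915}{36744}} = \frac{\sqrt{42934003691190}}{18372}$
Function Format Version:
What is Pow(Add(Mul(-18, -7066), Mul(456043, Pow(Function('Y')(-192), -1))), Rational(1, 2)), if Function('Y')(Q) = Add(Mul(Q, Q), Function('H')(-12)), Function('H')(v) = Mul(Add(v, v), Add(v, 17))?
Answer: Mul(Rational(1, 18372), Pow(42934003691190, Rational(1, 2))) ≈ 356.65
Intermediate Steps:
Function('H')(v) = Mul(2, v, Add(17, v)) (Function('H')(v) = Mul(Mul(2, v), Add(17, v)) = Mul(2, v, Add(17, v)))
Function('Y')(Q) = Add(-120, Pow(Q, 2)) (Function('Y')(Q) = Add(Mul(Q, Q), Mul(2, -12, Add(17, -12))) = Add(Pow(Q, 2), Mul(2, -12, 5)) = Add(Pow(Q, 2), -120) = Add(-120, Pow(Q, 2)))
Pow(Add(Mul(-18, -7066), Mul(456043, Pow(Function('Y')(-192), -1))), Rational(1, 2)) = Pow(Add(Mul(-18, -7066), Mul(456043, Pow(Add(-120, Pow(-192, 2)), -1))), Rational(1, 2)) = Pow(Add(127188, Mul(456043, Pow(Add(-120, 36864), -1))), Rational(1, 2)) = Pow(Add(127188, Mul(456043, Pow(36744, -1))), Rational(1, 2)) = Pow(Add(127188, Mul(456043, Rational(1, 36744))), Rational(1, 2)) = Pow(Add(127188, Rational(456043, 36744)), Rational(1, 2)) = Pow(Rational(4673851915, 36744), Rational(1, 2)) = Mul(Rational(1, 18372), Pow(42934003691190, Rational(1, 2)))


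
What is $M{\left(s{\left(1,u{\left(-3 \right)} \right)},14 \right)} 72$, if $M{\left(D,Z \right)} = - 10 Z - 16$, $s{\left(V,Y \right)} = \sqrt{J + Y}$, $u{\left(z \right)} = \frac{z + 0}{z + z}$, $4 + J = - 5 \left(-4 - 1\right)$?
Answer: $-11232$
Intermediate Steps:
$J = 21$ ($J = -4 - 5 \left(-4 - 1\right) = -4 - -25 = -4 + 25 = 21$)
$u{\left(z \right)} = \frac{1}{2}$ ($u{\left(z \right)} = \frac{z}{2 z} = z \frac{1}{2 z} = \frac{1}{2}$)
$s{\left(V,Y \right)} = \sqrt{21 + Y}$
$M{\left(D,Z \right)} = -16 - 10 Z$
$M{\left(s{\left(1,u{\left(-3 \right)} \right)},14 \right)} 72 = \left(-16 - 140\right) 72 = \left(-156\right) 72 = -11232$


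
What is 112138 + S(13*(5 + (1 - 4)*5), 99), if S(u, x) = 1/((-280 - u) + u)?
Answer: 31398639/280 ≈ 1.1214e+5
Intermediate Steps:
S(u, x) = -1/280 (S(u, x) = 1/(-280) = -1/280)
112138 + S(13*(5 + (1 - 4)*5), 99) = 112138 - 1/280 = 31398639/280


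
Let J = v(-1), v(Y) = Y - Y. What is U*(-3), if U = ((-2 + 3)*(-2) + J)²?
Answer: -12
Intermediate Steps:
v(Y) = 0
J = 0
U = 4 (U = ((-2 + 3)*(-2) + 0)² = (1*(-2) + 0)² = (-2 + 0)² = (-2)² = 4)
U*(-3) = 4*(-3) = -12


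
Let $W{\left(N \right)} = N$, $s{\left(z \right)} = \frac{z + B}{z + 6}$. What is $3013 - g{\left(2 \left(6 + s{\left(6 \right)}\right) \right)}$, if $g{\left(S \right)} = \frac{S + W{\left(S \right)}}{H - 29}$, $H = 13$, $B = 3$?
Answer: $\frac{48235}{16} \approx 3014.7$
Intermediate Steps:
$s{\left(z \right)} = \frac{3 + z}{6 + z}$ ($s{\left(z \right)} = \frac{z + 3}{z + 6} = \frac{3 + z}{6 + z}$)
$g{\left(S \right)} = - \frac{S}{8}$ ($g{\left(S \right)} = \frac{S + S}{13 - 29} = \frac{2 S}{-16} = 2 S \left(- \frac{1}{16}\right) = - \frac{S}{8}$)
$3013 - g{\left(2 \left(6 + s{\left(6 \right)}\right) \right)} = 3013 - - \frac{2 \left(6 + \frac{3 + 6}{6 + 6}\right)}{8} = 3013 - - \frac{2 \left(6 + \frac{1}{12} \cdot 9\right)}{8} = 3013 - - \frac{2 \left(6 + \frac{3}{4}\right)}{8} = 3013 - - \frac{2 \cdot \frac{27}{4}}{8} = 3013 - \left(- \frac{1}{8}\right) \frac{27}{2} = 3013 - - \frac{27}{16} = 3013 + \frac{27}{16} = \frac{48235}{16}$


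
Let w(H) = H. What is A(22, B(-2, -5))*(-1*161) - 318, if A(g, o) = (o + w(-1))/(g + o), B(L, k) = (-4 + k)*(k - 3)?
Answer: -41323/94 ≈ -439.61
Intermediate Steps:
B(L, k) = (-4 + k)*(-3 + k)
A(g, o) = (-1 + o)/(g + o) (A(g, o) = (o - 1)/(g + o) = (-1 + o)/(g + o))
A(22, B(-2, -5))*(-1*161) - 318 = ((-1 + (12 + (-5)² - 7*(-5)))/(22 + (12 + (-5)² - 7*(-5))))*(-1*161) - 318 = ((-1 + (12 + 25 + 35))/(22 + (12 + 25 + 35)))*(-161) - 318 = ((-1 + 72)/(22 + 72))*(-161) - 318 = (71/94)*(-161) - 318 = -11431/94 - 318 = -41323/94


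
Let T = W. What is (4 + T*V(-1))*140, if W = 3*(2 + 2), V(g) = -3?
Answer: -4480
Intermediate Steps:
W = 12 (W = 3*4 = 12)
T = 12
(4 + T*V(-1))*140 = (4 + 12*(-3))*140 = (4 - 36)*140 = -32*140 = -4480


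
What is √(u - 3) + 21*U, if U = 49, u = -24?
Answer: 1029 + 3*I*√3 ≈ 1029.0 + 5.1962*I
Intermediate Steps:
√(u - 3) + 21*U = √(-24 - 3) + 21*49 = √(-27) + 1029 = 3*I*√3 + 1029 = 1029 + 3*I*√3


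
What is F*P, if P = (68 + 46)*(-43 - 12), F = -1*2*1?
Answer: 12540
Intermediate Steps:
F = -2 (F = -2*1 = -2)
P = -6270 (P = 114*(-55) = -6270)
F*P = -2*(-6270) = 12540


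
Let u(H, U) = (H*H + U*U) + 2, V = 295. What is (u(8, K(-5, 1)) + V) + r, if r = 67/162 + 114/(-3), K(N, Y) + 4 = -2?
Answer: 58225/162 ≈ 359.41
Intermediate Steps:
K(N, Y) = -6 (K(N, Y) = -4 - 2 = -6)
r = -6089/162 (r = 67*(1/162) + 114*(-1/3) = 67/162 - 38 = -6089/162 ≈ -37.586)
u(H, U) = 2 + H**2 + U**2 (u(H, U) = (H**2 + U**2) + 2 = 2 + H**2 + U**2)
(u(8, K(-5, 1)) + V) + r = ((2 + 8**2 + (-6)**2) + 295) - 6089/162 = ((2 + 64 + 36) + 295) - 6089/162 = (102 + 295) - 6089/162 = 397 - 6089/162 = 58225/162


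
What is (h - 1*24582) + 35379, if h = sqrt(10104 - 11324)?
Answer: 10797 + 2*I*sqrt(305) ≈ 10797.0 + 34.929*I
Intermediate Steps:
h = 2*I*sqrt(305) (h = sqrt(-1220) = 2*I*sqrt(305) ≈ 34.928*I)
(h - 1*24582) + 35379 = (2*I*sqrt(305) - 1*24582) + 35379 = (2*I*sqrt(305) - 24582) + 35379 = (-24582 + 2*I*sqrt(305)) + 35379 = 10797 + 2*I*sqrt(305)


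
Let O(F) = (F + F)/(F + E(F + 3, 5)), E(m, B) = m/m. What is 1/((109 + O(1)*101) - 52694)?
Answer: -1/52484 ≈ -1.9053e-5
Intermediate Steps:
E(m, B) = 1
O(F) = 2*F/(1 + F) (O(F) = (F + F)/(F + 1) = (2*F)/(1 + F) = 2*F/(1 + F))
1/((109 + O(1)*101) - 52694) = 1/((109 + (2*1/(1 + 1))*101) - 52694) = 1/((109 + (2*1/2)*101) - 52694) = 1/((109 + (2*1*(½))*101) - 52694) = 1/((109 + 1*101) - 52694) = 1/((109 + 101) - 52694) = 1/(210 - 52694) = 1/(-52484) = -1/52484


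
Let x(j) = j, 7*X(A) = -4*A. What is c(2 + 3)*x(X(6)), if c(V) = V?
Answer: -120/7 ≈ -17.143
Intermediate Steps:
X(A) = -4*A/7 (X(A) = (-4*A)/7 = -4*A/7)
c(2 + 3)*x(X(6)) = (2 + 3)*(-4/7*6) = 5*(-24/7) = -120/7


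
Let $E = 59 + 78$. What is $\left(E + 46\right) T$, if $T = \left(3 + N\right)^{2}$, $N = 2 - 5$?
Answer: $0$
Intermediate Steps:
$N = -3$ ($N = 2 - 5 = -3$)
$T = 0$ ($T = \left(3 - 3\right)^{2} = 0^{2} = 0$)
$E = 137$
$\left(E + 46\right) T = \left(137 + 46\right) 0 = 183 \cdot 0 = 0$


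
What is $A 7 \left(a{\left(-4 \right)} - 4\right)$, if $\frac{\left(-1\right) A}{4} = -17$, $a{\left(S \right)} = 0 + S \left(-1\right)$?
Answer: $0$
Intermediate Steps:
$a{\left(S \right)} = - S$ ($a{\left(S \right)} = 0 - S = - S$)
$A = 68$ ($A = \left(-4\right) \left(-17\right) = 68$)
$A 7 \left(a{\left(-4 \right)} - 4\right) = 68 \cdot 7 \left(\left(-1\right) \left(-4\right) - 4\right) = 68 \cdot 7 \left(4 - 4\right) = 68 \cdot 7 \cdot 0 = 68 \cdot 0 = 0$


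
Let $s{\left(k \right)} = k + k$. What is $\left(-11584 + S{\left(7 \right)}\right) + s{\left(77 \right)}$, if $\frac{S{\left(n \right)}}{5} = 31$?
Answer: $-11275$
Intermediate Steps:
$s{\left(k \right)} = 2 k$
$S{\left(n \right)} = 155$ ($S{\left(n \right)} = 5 \cdot 31 = 155$)
$\left(-11584 + S{\left(7 \right)}\right) + s{\left(77 \right)} = \left(-11584 + 155\right) + 2 \cdot 77 = -11429 + 154 = -11275$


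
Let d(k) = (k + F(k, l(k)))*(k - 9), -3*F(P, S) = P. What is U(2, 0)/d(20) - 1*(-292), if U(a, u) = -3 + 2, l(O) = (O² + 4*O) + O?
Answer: 128477/440 ≈ 291.99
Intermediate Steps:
l(O) = O² + 5*O
F(P, S) = -P/3
U(a, u) = -1
d(k) = 2*k*(-9 + k)/3 (d(k) = (k - k/3)*(k - 9) = (2*k/3)*(-9 + k) = 2*k*(-9 + k)/3)
U(2, 0)/d(20) - 1*(-292) = -1/((⅔)*20*(-9 + 20)) - 1*(-292) = -1/((⅔)*20*11) + 292 = -1/440/3 + 292 = -1*3/440 + 292 = -3/440 + 292 = 128477/440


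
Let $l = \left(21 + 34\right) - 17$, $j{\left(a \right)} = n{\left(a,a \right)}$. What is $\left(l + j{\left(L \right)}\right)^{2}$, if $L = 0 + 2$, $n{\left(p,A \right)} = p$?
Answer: $1600$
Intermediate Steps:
$L = 2$
$j{\left(a \right)} = a$
$l = 38$ ($l = 55 - 17 = 38$)
$\left(l + j{\left(L \right)}\right)^{2} = \left(38 + 2\right)^{2} = 40^{2} = 1600$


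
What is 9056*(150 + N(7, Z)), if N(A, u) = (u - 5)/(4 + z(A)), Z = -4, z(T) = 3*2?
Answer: 6751248/5 ≈ 1.3503e+6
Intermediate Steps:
z(T) = 6
N(A, u) = -½ + u/10 (N(A, u) = (u - 5)/(4 + 6) = (-5 + u)/10 = (-5 + u)*(⅒) = -½ + u/10)
9056*(150 + N(7, Z)) = 9056*(150 + (-½ + (⅒)*(-4))) = 9056*(150 + (-½ - ⅖)) = 9056*(150 - 9/10) = 9056*(1491/10) = 6751248/5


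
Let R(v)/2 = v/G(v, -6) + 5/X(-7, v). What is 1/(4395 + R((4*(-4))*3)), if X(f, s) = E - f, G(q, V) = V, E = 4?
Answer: 11/48531 ≈ 0.00022666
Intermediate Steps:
X(f, s) = 4 - f
R(v) = 10/11 - v/3 (R(v) = 2*(v/(-6) + 5/(4 - 1*(-7))) = 2*(v*(-⅙) + 5/(4 + 7)) = 2*(-v/6 + 5/11) = 2*(5/11 - v/6) = 10/11 - v/3)
1/(4395 + R((4*(-4))*3)) = 1/(4395 + (10/11 - 4*(-4)*3/3)) = 1/(4395 + (10/11 - (-16)*3/3)) = 1/(4395 + (10/11 - ⅓*(-48))) = 1/(4395 + (10/11 + 16)) = 1/(4395 + 186/11) = 1/(48531/11) = 11/48531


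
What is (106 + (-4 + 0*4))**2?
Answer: 10404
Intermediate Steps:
(106 + (-4 + 0*4))**2 = (106 + (-4 + 0))**2 = (106 - 4)**2 = 102**2 = 10404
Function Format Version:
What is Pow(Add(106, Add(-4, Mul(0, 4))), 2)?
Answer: 10404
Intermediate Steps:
Pow(Add(106, Add(-4, Mul(0, 4))), 2) = Pow(Add(106, Add(-4, 0)), 2) = Pow(Add(106, -4), 2) = Pow(102, 2) = 10404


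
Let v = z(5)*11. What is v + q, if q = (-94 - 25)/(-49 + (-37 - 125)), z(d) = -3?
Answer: -6844/211 ≈ -32.436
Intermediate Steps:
v = -33 (v = -3*11 = -33)
q = 119/211 (q = -119/(-49 - 162) = -119/(-211) = -119*(-1/211) = 119/211 ≈ 0.56398)
v + q = -33 + 119/211 = -6844/211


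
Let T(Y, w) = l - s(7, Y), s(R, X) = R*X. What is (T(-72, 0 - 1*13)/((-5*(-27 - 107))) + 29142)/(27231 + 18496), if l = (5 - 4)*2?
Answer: 9762823/15318545 ≈ 0.63732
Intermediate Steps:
l = 2 (l = 1*2 = 2)
T(Y, w) = 2 - 7*Y
(T(-72, 0 - 1*13)/((-5*(-27 - 107))) + 29142)/(27231 + 18496) = ((2 - 7*(-72))/((-5*(-27 - 107))) + 29142)/(27231 + 18496) = ((2 + 504)/((-5*(-134))) + 29142)/45727 = (506/670 + 29142)*(1/45727) = (506*(1/670) + 29142)*(1/45727) = (253/335 + 29142)*(1/45727) = (9762823/335)*(1/45727) = 9762823/15318545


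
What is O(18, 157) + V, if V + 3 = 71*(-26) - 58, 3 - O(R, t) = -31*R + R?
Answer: -1364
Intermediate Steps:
O(R, t) = 3 + 30*R (O(R, t) = 3 - (-31*R + R) = 3 - (-30)*R = 3 + 30*R)
V = -1907 (V = -3 + (71*(-26) - 58) = -3 + (-1846 - 58) = -3 - 1904 = -1907)
O(18, 157) + V = (3 + 30*18) - 1907 = (3 + 540) - 1907 = 543 - 1907 = -1364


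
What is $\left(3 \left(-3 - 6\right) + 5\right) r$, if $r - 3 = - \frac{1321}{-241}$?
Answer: $- \frac{44968}{241} \approx -186.59$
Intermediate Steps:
$r = \frac{2044}{241}$ ($r = 3 - \frac{1321}{-241} = 3 - - \frac{1321}{241} = 3 + \frac{1321}{241} = \frac{2044}{241} \approx 8.4813$)
$\left(3 \left(-3 - 6\right) + 5\right) r = \left(3 \left(-3 - 6\right) + 5\right) \frac{2044}{241} = \left(3 \left(-9\right) + 5\right) \frac{2044}{241} = \left(-27 + 5\right) \frac{2044}{241} = \left(-22\right) \frac{2044}{241} = - \frac{44968}{241}$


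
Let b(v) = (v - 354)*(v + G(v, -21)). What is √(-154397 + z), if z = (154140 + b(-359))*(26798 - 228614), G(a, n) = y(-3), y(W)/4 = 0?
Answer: 7*I*√1689108341 ≈ 2.8769e+5*I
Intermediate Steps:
y(W) = 0 (y(W) = 4*0 = 0)
G(a, n) = 0
b(v) = v*(-354 + v) (b(v) = (v - 354)*(v + 0) = (-354 + v)*v = v*(-354 + v))
z = -82766154312 (z = (154140 - 359*(-354 - 359))*(26798 - 228614) = (154140 - 359*(-713))*(-201816) = (154140 + 255967)*(-201816) = 410107*(-201816) = -82766154312)
√(-154397 + z) = √(-154397 - 82766154312) = √(-82766308709) = 7*I*√1689108341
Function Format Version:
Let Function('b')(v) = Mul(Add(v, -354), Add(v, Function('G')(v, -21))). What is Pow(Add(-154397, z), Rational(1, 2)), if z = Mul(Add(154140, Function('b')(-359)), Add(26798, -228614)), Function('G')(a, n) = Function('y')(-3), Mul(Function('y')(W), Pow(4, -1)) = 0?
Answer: Mul(7, I, Pow(1689108341, Rational(1, 2))) ≈ Mul(2.8769e+5, I)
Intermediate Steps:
Function('y')(W) = 0 (Function('y')(W) = Mul(4, 0) = 0)
Function('G')(a, n) = 0
Function('b')(v) = Mul(v, Add(-354, v)) (Function('b')(v) = Mul(Add(v, -354), Add(v, 0)) = Mul(Add(-354, v), v) = Mul(v, Add(-354, v)))
z = -82766154312 (z = Mul(Add(154140, Mul(-359, Add(-354, -359))), Add(26798, -228614)) = Mul(Add(154140, Mul(-359, -713)), -201816) = Mul(Add(154140, 255967), -201816) = Mul(410107, -201816) = -82766154312)
Pow(Add(-154397, z), Rational(1, 2)) = Pow(Add(-154397, -82766154312), Rational(1, 2)) = Pow(-82766308709, Rational(1, 2)) = Mul(7, I, Pow(1689108341, Rational(1, 2)))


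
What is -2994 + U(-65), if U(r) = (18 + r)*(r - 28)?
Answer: 1377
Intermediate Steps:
U(r) = (-28 + r)*(18 + r) (U(r) = (18 + r)*(-28 + r) = (-28 + r)*(18 + r))
-2994 + U(-65) = -2994 + (-504 + (-65)² - 10*(-65)) = -2994 + (-504 + 4225 + 650) = -2994 + 4371 = 1377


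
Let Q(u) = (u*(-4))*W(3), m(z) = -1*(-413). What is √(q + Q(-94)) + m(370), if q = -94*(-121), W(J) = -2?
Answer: 413 + √10622 ≈ 516.06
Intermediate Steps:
m(z) = 413
q = 11374
Q(u) = 8*u (Q(u) = (u*(-4))*(-2) = -4*u*(-2) = 8*u)
√(q + Q(-94)) + m(370) = √(11374 + 8*(-94)) + 413 = √(11374 - 752) + 413 = √10622 + 413 = 413 + √10622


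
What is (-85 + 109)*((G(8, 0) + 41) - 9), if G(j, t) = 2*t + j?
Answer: 960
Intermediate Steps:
G(j, t) = j + 2*t
(-85 + 109)*((G(8, 0) + 41) - 9) = (-85 + 109)*(((8 + 2*0) + 41) - 9) = 24*(((8 + 0) + 41) - 9) = 24*((8 + 41) - 9) = 24*(49 - 9) = 24*40 = 960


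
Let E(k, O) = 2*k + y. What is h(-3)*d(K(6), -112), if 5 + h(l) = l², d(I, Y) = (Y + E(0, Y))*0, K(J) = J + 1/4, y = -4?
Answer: 0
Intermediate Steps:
K(J) = ¼ + J (K(J) = J + ¼ = ¼ + J)
E(k, O) = -4 + 2*k (E(k, O) = 2*k - 4 = -4 + 2*k)
d(I, Y) = 0 (d(I, Y) = (Y + (-4 + 2*0))*0 = (Y + (-4 + 0))*0 = (Y - 4)*0 = (-4 + Y)*0 = 0)
h(l) = -5 + l²
h(-3)*d(K(6), -112) = (-5 + (-3)²)*0 = (-5 + 9)*0 = 4*0 = 0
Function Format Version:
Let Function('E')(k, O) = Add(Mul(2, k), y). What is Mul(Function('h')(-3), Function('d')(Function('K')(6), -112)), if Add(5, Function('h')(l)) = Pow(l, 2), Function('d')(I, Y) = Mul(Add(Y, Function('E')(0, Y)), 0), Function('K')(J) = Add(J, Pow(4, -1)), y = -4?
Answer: 0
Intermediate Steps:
Function('K')(J) = Add(Rational(1, 4), J) (Function('K')(J) = Add(J, Rational(1, 4)) = Add(Rational(1, 4), J))
Function('E')(k, O) = Add(-4, Mul(2, k)) (Function('E')(k, O) = Add(Mul(2, k), -4) = Add(-4, Mul(2, k)))
Function('d')(I, Y) = 0 (Function('d')(I, Y) = Mul(Add(Y, Add(-4, Mul(2, 0))), 0) = Mul(Add(Y, Add(-4, 0)), 0) = Mul(Add(Y, -4), 0) = Mul(Add(-4, Y), 0) = 0)
Function('h')(l) = Add(-5, Pow(l, 2))
Mul(Function('h')(-3), Function('d')(Function('K')(6), -112)) = Mul(Add(-5, Pow(-3, 2)), 0) = Mul(Add(-5, 9), 0) = Mul(4, 0) = 0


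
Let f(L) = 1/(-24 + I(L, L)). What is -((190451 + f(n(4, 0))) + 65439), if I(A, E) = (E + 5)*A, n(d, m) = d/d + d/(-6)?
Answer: -51177991/200 ≈ -2.5589e+5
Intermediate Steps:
n(d, m) = 1 - d/6 (n(d, m) = 1 + d*(-⅙) = 1 - d/6)
I(A, E) = A*(5 + E) (I(A, E) = (5 + E)*A = A*(5 + E))
f(L) = 1/(-24 + L*(5 + L))
-((190451 + f(n(4, 0))) + 65439) = -((190451 + 1/(-24 + (1 - ⅙*4)*(5 + (1 - ⅙*4)))) + 65439) = -((190451 + 1/(-24 + (1 - ⅔)*(5 + (1 - ⅔)))) + 65439) = -((190451 + 1/(-24 + (5 + ⅓)/3)) + 65439) = -((190451 + 1/(-24 + (⅓)*(16/3))) + 65439) = -((190451 + 1/(-24 + 16/9)) + 65439) = -((190451 + 1/(-200/9)) + 65439) = -((190451 - 9/200) + 65439) = -(38090191/200 + 65439) = -1*51177991/200 = -51177991/200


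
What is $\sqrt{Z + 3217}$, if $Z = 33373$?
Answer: $\sqrt{36590} \approx 191.29$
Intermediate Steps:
$\sqrt{Z + 3217} = \sqrt{33373 + 3217} = \sqrt{36590}$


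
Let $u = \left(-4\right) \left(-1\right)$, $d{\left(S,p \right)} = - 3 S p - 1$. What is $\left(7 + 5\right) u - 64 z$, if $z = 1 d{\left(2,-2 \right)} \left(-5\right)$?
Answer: $3568$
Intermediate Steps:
$d{\left(S,p \right)} = -1 - 3 S p$ ($d{\left(S,p \right)} = - 3 S p - 1 = -1 - 3 S p$)
$u = 4$
$z = -55$ ($z = 1 \left(-1 - 6 \left(-2\right)\right) \left(-5\right) = 1 \left(-1 + 12\right) \left(-5\right) = 1 \cdot 11 \left(-5\right) = 11 \left(-5\right) = -55$)
$\left(7 + 5\right) u - 64 z = \left(7 + 5\right) 4 - -3520 = 12 \cdot 4 + 3520 = 48 + 3520 = 3568$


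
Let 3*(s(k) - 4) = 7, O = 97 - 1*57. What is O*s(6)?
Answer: 760/3 ≈ 253.33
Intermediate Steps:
O = 40 (O = 97 - 57 = 40)
s(k) = 19/3 (s(k) = 4 + (⅓)*7 = 4 + 7/3 = 19/3)
O*s(6) = 40*(19/3) = 760/3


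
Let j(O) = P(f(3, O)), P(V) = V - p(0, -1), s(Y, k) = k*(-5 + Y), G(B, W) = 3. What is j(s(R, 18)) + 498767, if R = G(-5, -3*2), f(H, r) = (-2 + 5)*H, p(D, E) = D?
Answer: 498776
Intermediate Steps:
f(H, r) = 3*H
R = 3
P(V) = V (P(V) = V - 1*0 = V + 0 = V)
j(O) = 9 (j(O) = 3*3 = 9)
j(s(R, 18)) + 498767 = 9 + 498767 = 498776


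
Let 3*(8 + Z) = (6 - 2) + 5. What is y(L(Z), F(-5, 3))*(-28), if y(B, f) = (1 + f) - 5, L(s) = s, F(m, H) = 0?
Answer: 112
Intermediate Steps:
Z = -5 (Z = -8 + ((6 - 2) + 5)/3 = -8 + (4 + 5)/3 = -8 + (⅓)*9 = -8 + 3 = -5)
y(B, f) = -4 + f
y(L(Z), F(-5, 3))*(-28) = (-4 + 0)*(-28) = -4*(-28) = 112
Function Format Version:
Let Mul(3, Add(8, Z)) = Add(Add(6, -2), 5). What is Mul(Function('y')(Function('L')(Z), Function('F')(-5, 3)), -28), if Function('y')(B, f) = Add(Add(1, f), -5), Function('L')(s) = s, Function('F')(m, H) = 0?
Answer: 112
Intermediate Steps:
Z = -5 (Z = Add(-8, Mul(Rational(1, 3), Add(Add(6, -2), 5))) = Add(-8, Mul(Rational(1, 3), Add(4, 5))) = Add(-8, Mul(Rational(1, 3), 9)) = Add(-8, 3) = -5)
Function('y')(B, f) = Add(-4, f)
Mul(Function('y')(Function('L')(Z), Function('F')(-5, 3)), -28) = Mul(Add(-4, 0), -28) = Mul(-4, -28) = 112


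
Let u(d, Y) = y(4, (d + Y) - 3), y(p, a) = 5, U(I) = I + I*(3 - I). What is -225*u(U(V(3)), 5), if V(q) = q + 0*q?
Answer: -1125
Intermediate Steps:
V(q) = q (V(q) = q + 0 = q)
u(d, Y) = 5
-225*u(U(V(3)), 5) = -225*5 = -1125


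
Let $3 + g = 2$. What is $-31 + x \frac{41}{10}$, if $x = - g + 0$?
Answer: $- \frac{269}{10} \approx -26.9$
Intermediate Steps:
$g = -1$ ($g = -3 + 2 = -1$)
$x = 1$ ($x = \left(-1\right) \left(-1\right) + 0 = 1 + 0 = 1$)
$-31 + x \frac{41}{10} = -31 + 1 \cdot \frac{41}{10} = -31 + \frac{41}{10} = - \frac{269}{10}$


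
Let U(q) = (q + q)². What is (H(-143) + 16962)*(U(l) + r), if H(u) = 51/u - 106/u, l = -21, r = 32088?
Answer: 574210644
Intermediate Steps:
U(q) = 4*q² (U(q) = (2*q)² = 4*q²)
H(u) = -55/u
(H(-143) + 16962)*(U(l) + r) = (-55/(-143) + 16962)*(4*(-21)² + 32088) = (-55*(-1/143) + 16962)*(4*441 + 32088) = (5/13 + 16962)*(1764 + 32088) = (220511/13)*33852 = 574210644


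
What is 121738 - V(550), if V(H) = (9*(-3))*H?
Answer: 136588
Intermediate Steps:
V(H) = -27*H
121738 - V(550) = 121738 - (-27)*550 = 121738 - 1*(-14850) = 121738 + 14850 = 136588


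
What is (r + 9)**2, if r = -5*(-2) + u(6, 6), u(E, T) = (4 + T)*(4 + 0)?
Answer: 3481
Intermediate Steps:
u(E, T) = 16 + 4*T (u(E, T) = (4 + T)*4 = 16 + 4*T)
r = 50 (r = -5*(-2) + (16 + 4*6) = 10 + (16 + 24) = 10 + 40 = 50)
(r + 9)**2 = (50 + 9)**2 = 59**2 = 3481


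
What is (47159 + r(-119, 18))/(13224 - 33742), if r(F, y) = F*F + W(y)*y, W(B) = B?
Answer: -30822/10259 ≈ -3.0044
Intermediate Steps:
r(F, y) = F² + y² (r(F, y) = F*F + y*y = F² + y²)
(47159 + r(-119, 18))/(13224 - 33742) = (47159 + ((-119)² + 18²))/(13224 - 33742) = (47159 + (14161 + 324))/(-20518) = (47159 + 14485)*(-1/20518) = 61644*(-1/20518) = -30822/10259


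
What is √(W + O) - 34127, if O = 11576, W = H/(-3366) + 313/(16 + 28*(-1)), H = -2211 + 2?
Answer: -34127 + √14540831459/1122 ≈ -34020.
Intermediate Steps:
H = -2209
W = -171175/6732 (W = -2209/(-3366) + 313/(16 + 28*(-1)) = -2209*(-1/3366) + 313/(16 - 28) = 2209/3366 + 313/(-12) = 2209/3366 + 313*(-1/12) = 2209/3366 - 313/12 = -171175/6732 ≈ -25.427)
√(W + O) - 34127 = √(-171175/6732 + 11576) - 34127 = √(77758457/6732) - 34127 = √14540831459/1122 - 34127 = -34127 + √14540831459/1122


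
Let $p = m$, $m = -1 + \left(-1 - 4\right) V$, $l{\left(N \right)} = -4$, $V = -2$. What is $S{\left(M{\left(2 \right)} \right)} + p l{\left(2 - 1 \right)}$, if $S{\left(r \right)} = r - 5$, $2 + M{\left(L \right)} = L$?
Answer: $-41$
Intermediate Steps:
$M{\left(L \right)} = -2 + L$
$S{\left(r \right)} = -5 + r$
$m = 9$ ($m = -1 + \left(-1 - 4\right) \left(-2\right) = -1 - -10 = -1 + 10 = 9$)
$p = 9$
$S{\left(M{\left(2 \right)} \right)} + p l{\left(2 - 1 \right)} = \left(-5 + \left(-2 + 2\right)\right) + 9 \left(-4\right) = \left(-5 + 0\right) - 36 = -5 - 36 = -41$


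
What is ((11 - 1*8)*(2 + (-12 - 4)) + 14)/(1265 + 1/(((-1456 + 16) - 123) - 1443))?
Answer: -12024/543227 ≈ -0.022134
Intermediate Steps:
((11 - 1*8)*(2 + (-12 - 4)) + 14)/(1265 + 1/(((-1456 + 16) - 123) - 1443)) = ((11 - 8)*(2 - 16) + 14)/(1265 + 1/((-1440 - 123) - 1443)) = (3*(-14) + 14)/(1265 + 1/(-1563 - 1443)) = (-42 + 14)/(1265 + 1/(-3006)) = -28/(1265 - 1/3006) = -28/3802589/3006 = -28*3006/3802589 = -12024/543227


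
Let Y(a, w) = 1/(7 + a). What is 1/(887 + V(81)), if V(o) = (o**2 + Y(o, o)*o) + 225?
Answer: 88/675305 ≈ 0.00013031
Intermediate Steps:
V(o) = 225 + o**2 + o/(7 + o) (V(o) = (o**2 + o/(7 + o)) + 225 = 225 + o**2 + o/(7 + o))
1/(887 + V(81)) = 1/(887 + (81 + (7 + 81)*(225 + 81**2))/(7 + 81)) = 1/(887 + (81 + 88*(225 + 6561))/88) = 1/(887 + (81 + 88*6786)/88) = 1/(887 + (81 + 597168)/88) = 1/(887 + (1/88)*597249) = 1/(887 + 597249/88) = 1/(675305/88) = 88/675305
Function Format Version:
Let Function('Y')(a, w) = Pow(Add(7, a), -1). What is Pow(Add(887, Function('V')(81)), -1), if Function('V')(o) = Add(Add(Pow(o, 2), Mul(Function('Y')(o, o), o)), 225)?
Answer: Rational(88, 675305) ≈ 0.00013031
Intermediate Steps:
Function('V')(o) = Add(225, Pow(o, 2), Mul(o, Pow(Add(7, o), -1))) (Function('V')(o) = Add(Add(Pow(o, 2), Mul(Pow(Add(7, o), -1), o)), 225) = Add(Add(Pow(o, 2), Mul(o, Pow(Add(7, o), -1))), 225) = Add(225, Pow(o, 2), Mul(o, Pow(Add(7, o), -1))))
Pow(Add(887, Function('V')(81)), -1) = Pow(Add(887, Mul(Pow(Add(7, 81), -1), Add(81, Mul(Add(7, 81), Add(225, Pow(81, 2)))))), -1) = Pow(Add(887, Mul(Pow(88, -1), Add(81, Mul(88, Add(225, 6561))))), -1) = Pow(Add(887, Mul(Rational(1, 88), Add(81, Mul(88, 6786)))), -1) = Pow(Add(887, Mul(Rational(1, 88), Add(81, 597168))), -1) = Pow(Add(887, Mul(Rational(1, 88), 597249)), -1) = Pow(Add(887, Rational(597249, 88)), -1) = Pow(Rational(675305, 88), -1) = Rational(88, 675305)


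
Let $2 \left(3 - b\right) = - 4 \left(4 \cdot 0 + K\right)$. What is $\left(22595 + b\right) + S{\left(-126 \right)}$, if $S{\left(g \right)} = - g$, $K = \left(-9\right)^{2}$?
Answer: $22886$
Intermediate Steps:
$K = 81$
$b = 165$ ($b = 3 - \frac{\left(-4\right) \left(4 \cdot 0 + 81\right)}{2} = 3 - \frac{\left(-4\right) \left(0 + 81\right)}{2} = 3 - \frac{\left(-4\right) 81}{2} = 3 - -162 = 3 + 162 = 165$)
$\left(22595 + b\right) + S{\left(-126 \right)} = \left(22595 + 165\right) - -126 = 22760 + 126 = 22886$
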